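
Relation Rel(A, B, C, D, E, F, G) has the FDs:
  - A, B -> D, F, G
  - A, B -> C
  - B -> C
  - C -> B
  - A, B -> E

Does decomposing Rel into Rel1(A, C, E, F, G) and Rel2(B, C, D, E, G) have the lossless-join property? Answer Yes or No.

No

Rel1 ∩ Rel2 = {C, E, G}; its closure under F is {B, C, E, G}.
The closure covers neither Rel1 nor Rel2 entirely; the join is not lossless.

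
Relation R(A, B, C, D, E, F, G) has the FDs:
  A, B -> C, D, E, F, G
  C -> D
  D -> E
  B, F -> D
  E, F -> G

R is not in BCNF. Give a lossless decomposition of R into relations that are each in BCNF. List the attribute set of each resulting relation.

Candidate key of the original relation: {A, B}.
In {A, B, C, D, E, F, G}, {C} is not a superkey ({C}⁺ restricted to this set is {C, D, E}), so split on C -> D, E into {C, D, E} and {A, B, C, F, G}.
In {C, D, E}, {D} is not a superkey ({D}⁺ restricted to this set is {D, E}), so split on D -> E into {D, E} and {C, D}.
{D, E} is in BCNF.
{C, D} is in BCNF.
In {A, B, C, F, G}, {B, F} is not a superkey ({B, F}⁺ restricted to this set is {B, F, G}), so split on B, F -> G into {B, F, G} and {A, B, C, F}.
{B, F, G} is in BCNF.
{A, B, C, F} is in BCNF.

{A, B, C, F}; {B, F, G}; {C, D}; {D, E}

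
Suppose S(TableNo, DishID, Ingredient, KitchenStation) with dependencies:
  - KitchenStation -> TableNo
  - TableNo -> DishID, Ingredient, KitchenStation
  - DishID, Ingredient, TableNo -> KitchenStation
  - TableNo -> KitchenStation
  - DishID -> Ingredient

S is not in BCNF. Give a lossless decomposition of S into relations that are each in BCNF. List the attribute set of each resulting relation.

Candidate keys of the original relation: {KitchenStation}, {TableNo}.
In {DishID, Ingredient, KitchenStation, TableNo}, {DishID} is not a superkey ({DishID}⁺ restricted to this set is {DishID, Ingredient}), so split on DishID -> Ingredient into {DishID, Ingredient} and {DishID, KitchenStation, TableNo}.
{DishID, Ingredient} has no BCNF violation.
{DishID, KitchenStation, TableNo} has no BCNF violation.

{DishID, Ingredient}; {DishID, KitchenStation, TableNo}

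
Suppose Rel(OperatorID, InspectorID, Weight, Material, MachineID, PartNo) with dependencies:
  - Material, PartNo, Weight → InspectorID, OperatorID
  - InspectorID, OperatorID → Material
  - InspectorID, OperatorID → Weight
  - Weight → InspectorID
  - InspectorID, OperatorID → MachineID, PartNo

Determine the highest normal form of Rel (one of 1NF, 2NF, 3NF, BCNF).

Candidate keys: {InspectorID, OperatorID}, {Material, PartNo, Weight}, {OperatorID, Weight}. Prime attributes: {InspectorID, Material, OperatorID, PartNo, Weight}.
For Weight → InspectorID we have {Weight}⁺ = {InspectorID, Weight}; {Weight} is not a superkey, so BCNF fails.
But every attribute on its right side ({InspectorID}) is prime, and the same holds for every other non-superkey FD, so 3NF still holds.

3NF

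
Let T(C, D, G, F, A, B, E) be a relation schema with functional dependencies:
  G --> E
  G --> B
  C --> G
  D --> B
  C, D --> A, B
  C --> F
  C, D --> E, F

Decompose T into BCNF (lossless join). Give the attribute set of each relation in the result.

Candidate key of the original relation: {C, D}.
In {A, B, C, D, E, F, G}, {G} is not a superkey ({G}⁺ restricted to this set is {B, E, G}), so split on G --> B, E into {B, E, G} and {A, C, D, F, G}.
{B, E, G}: every determinant is a superkey — BCNF.
In {A, C, D, F, G}, {C} is not a superkey ({C}⁺ restricted to this set is {C, F, G}), so split on C --> F, G into {C, F, G} and {A, C, D}.
{C, F, G}: every determinant is a superkey — BCNF.
{A, C, D}: every determinant is a superkey — BCNF.

{A, C, D}; {B, E, G}; {C, F, G}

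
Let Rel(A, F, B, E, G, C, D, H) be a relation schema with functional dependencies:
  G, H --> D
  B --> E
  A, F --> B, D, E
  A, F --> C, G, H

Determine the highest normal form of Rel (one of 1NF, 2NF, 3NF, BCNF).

Candidate key: {A, F}. Prime attributes: {A, F}.
For G, H --> D we have {G, H}⁺ = {D, G, H}; {G, H} is not a superkey, so BCNF fails.
G, H --> D determines the non-prime attribute {D} from a non-superkey — 3NF is violated.
No non-prime attribute depends on a proper subset of any candidate key, so 2NF holds.

2NF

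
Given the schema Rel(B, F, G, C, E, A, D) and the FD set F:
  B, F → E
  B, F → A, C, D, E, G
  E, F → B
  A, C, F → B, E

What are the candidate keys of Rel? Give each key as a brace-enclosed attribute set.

{F} never appears on the right of any FD, so every key must include it.
{B, F}⁺ = {A, B, C, D, E, F, G} — all of the relation — so {B, F} is a candidate key.
{E, F}⁺ = {A, B, C, D, E, F, G} — all of the relation — so {E, F} is a candidate key.
{A, C, F}⁺ = {A, B, C, D, E, F, G} — all of the relation — so {A, C, F} is a candidate key.
No proper subset of any of these is a key, and no other minimal superkey exists.

{A, C, F}, {B, F}, {E, F}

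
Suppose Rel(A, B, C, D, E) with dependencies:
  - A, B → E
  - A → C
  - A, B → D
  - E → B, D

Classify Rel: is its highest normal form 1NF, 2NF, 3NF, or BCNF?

Candidate keys: {A, B}, {A, E}. Prime attributes: {A, B, E}.
A → C: {A}⁺ = {A, C}, which is not all of the attributes, so the left side is not a superkey — BCNF is violated.
Because {C} is non-prime and the left side of A → C is not a superkey, the relation is not in 3NF.
Since {A} ⊂ {A, B} and {A}⁺ ⊇ {C} with {C} non-prime, there is a partial dependency; 2NF fails.

1NF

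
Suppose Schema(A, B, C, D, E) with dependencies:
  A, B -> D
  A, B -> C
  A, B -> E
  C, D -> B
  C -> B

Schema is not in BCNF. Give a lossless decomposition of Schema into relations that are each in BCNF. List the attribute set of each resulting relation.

Candidate keys of the original relation: {A, B}, {A, C}.
{A, B, C, D, E}: {C, D} determines {B, C, D} here but is not a superkey — split on C, D -> B, giving {B, C, D} and {A, C, D, E}.
{B, C, D}: {C} determines {B, C} here but is not a superkey — split on C -> B, giving {B, C} and {C, D}.
{B, C}: every determinant is a superkey — BCNF.
{C, D}: every determinant is a superkey — BCNF.
{A, C, D, E}: every determinant is a superkey — BCNF.

{A, C, D, E}; {B, C}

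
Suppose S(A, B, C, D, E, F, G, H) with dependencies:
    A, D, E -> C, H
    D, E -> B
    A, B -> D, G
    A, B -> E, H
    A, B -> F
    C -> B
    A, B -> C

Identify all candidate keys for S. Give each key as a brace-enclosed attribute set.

Attributes never on any right-hand side: {A} — every candidate key must contain it.
{A, B} is a candidate key since {A, B}⁺ = {A, B, C, D, E, F, G, H} covers every attribute.
{A, C} is a candidate key since {A, C}⁺ = {A, B, C, D, E, F, G, H} covers every attribute.
{A, D, E} is a candidate key since {A, D, E}⁺ = {A, B, C, D, E, F, G, H} covers every attribute.
These are minimal and exhaustive — every other superkey contains one of them.

{A, B}, {A, C}, {A, D, E}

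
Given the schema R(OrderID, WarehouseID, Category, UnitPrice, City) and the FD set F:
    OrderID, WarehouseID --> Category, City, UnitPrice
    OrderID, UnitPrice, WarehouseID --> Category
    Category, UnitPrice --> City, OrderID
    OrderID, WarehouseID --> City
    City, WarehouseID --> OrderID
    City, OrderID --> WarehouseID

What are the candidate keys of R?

{Category, UnitPrice}⁺ = {Category, City, OrderID, UnitPrice, WarehouseID} — all of the relation — so {Category, UnitPrice} is a candidate key.
{City, OrderID}⁺ = {Category, City, OrderID, UnitPrice, WarehouseID} — all of the relation — so {City, OrderID} is a candidate key.
{City, WarehouseID}⁺ = {Category, City, OrderID, UnitPrice, WarehouseID} — all of the relation — so {City, WarehouseID} is a candidate key.
{OrderID, WarehouseID}⁺ = {Category, City, OrderID, UnitPrice, WarehouseID} — all of the relation — so {OrderID, WarehouseID} is a candidate key.
No proper subset of any of these is a key, and no other minimal superkey exists.

{Category, UnitPrice}, {City, OrderID}, {City, WarehouseID}, {OrderID, WarehouseID}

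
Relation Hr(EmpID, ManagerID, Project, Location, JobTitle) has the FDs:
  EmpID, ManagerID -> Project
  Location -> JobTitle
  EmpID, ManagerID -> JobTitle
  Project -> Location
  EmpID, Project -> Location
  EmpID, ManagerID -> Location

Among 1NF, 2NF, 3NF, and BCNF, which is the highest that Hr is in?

Candidate key: {EmpID, ManagerID}. Prime attributes: {EmpID, ManagerID}.
For Location -> JobTitle we have {Location}⁺ = {JobTitle, Location}; {Location} is not a superkey, so BCNF fails.
Location -> JobTitle has non-prime {JobTitle} on the right and a non-superkey on the left, so 3NF fails.
No proper subset of a key has a non-prime attribute in its closure, so there is no partial dependency; 2NF holds.

2NF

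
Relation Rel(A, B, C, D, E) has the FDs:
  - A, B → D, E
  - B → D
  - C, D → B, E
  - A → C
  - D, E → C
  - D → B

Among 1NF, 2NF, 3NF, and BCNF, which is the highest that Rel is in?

1NF

Candidate keys: {A, B}, {A, D}. Prime attributes: {A, B, D}.
For B → D we have {B}⁺ = {B, D}; {B} is not a superkey, so BCNF fails.
C, D → B, E determines the non-prime attribute {E} from a non-superkey — 3NF is violated.
Since {A} ⊂ {A, B} and {A}⁺ ⊇ {C} with {C} non-prime, there is a partial dependency; 2NF fails.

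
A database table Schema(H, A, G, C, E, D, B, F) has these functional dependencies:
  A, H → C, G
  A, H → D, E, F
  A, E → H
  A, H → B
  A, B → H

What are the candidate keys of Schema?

No FD produces {A}, so it must be in every candidate key.
{A, B} is a candidate key since {A, B}⁺ = {A, B, C, D, E, F, G, H} covers every attribute.
{A, E} is a candidate key since {A, E}⁺ = {A, B, C, D, E, F, G, H} covers every attribute.
{A, H} is a candidate key since {A, H}⁺ = {A, B, C, D, E, F, G, H} covers every attribute.
These are minimal and exhaustive — every other superkey contains one of them.

{A, B}, {A, E}, {A, H}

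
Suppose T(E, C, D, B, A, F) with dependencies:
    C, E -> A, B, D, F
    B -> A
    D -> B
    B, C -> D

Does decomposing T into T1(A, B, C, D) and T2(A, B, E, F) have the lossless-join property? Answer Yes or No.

No

Common attributes: {A, B}; their closure is {A, B}.
The closure covers neither T1 nor T2 entirely; the join is not lossless.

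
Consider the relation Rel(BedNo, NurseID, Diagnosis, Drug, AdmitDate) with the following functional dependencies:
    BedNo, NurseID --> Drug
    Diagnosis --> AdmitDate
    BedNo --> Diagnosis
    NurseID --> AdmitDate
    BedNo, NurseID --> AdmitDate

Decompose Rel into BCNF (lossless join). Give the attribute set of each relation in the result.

{AdmitDate, Diagnosis}; {BedNo, Diagnosis}; {BedNo, Drug, NurseID}

Candidate key of the original relation: {BedNo, NurseID}.
Within {AdmitDate, BedNo, Diagnosis, Drug, NurseID}: {Diagnosis}⁺ ∩ {AdmitDate, BedNo, Diagnosis, Drug, NurseID} = {AdmitDate, Diagnosis}, not the whole set, so Diagnosis --> AdmitDate violates BCNF; decompose into {AdmitDate, Diagnosis} and {BedNo, Diagnosis, Drug, NurseID}.
{AdmitDate, Diagnosis} has no BCNF violation.
Within {BedNo, Diagnosis, Drug, NurseID}: {BedNo}⁺ ∩ {BedNo, Diagnosis, Drug, NurseID} = {BedNo, Diagnosis}, not the whole set, so BedNo --> Diagnosis violates BCNF; decompose into {BedNo, Diagnosis} and {BedNo, Drug, NurseID}.
{BedNo, Diagnosis} has no BCNF violation.
{BedNo, Drug, NurseID} has no BCNF violation.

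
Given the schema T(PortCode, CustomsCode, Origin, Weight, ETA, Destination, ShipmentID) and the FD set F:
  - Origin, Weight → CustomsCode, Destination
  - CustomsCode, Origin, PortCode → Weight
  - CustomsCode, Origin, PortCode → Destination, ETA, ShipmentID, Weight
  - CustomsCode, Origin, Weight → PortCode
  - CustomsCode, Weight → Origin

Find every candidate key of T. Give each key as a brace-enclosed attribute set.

{CustomsCode, Origin, PortCode}, {CustomsCode, Weight}, {Origin, Weight}

Closure of {CustomsCode, Weight} is {CustomsCode, Destination, ETA, Origin, PortCode, ShipmentID, Weight}, the whole schema; {CustomsCode, Weight} is a candidate key.
Closure of {Origin, Weight} is {CustomsCode, Destination, ETA, Origin, PortCode, ShipmentID, Weight}, the whole schema; {Origin, Weight} is a candidate key.
Closure of {CustomsCode, Origin, PortCode} is {CustomsCode, Destination, ETA, Origin, PortCode, ShipmentID, Weight}, the whole schema; {CustomsCode, Origin, PortCode} is a candidate key.
No proper subset of any of these is a key, and no other minimal superkey exists.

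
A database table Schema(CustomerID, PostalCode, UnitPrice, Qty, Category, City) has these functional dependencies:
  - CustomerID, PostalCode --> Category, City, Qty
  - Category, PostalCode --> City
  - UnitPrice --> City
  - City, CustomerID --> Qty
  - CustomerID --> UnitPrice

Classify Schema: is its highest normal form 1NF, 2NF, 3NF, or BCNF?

1NF

Candidate key: {CustomerID, PostalCode}. Prime attributes: {CustomerID, PostalCode}.
For Category, PostalCode --> City we have {Category, PostalCode}⁺ = {Category, City, PostalCode}; {Category, PostalCode} is not a superkey, so BCNF fails.
Because {City} is non-prime and the left side of Category, PostalCode --> City is not a superkey, the relation is not in 3NF.
Since {CustomerID} ⊂ {CustomerID, PostalCode} and {CustomerID}⁺ ⊇ {City, Qty, UnitPrice} with {City, Qty, UnitPrice} non-prime, there is a partial dependency; 2NF fails.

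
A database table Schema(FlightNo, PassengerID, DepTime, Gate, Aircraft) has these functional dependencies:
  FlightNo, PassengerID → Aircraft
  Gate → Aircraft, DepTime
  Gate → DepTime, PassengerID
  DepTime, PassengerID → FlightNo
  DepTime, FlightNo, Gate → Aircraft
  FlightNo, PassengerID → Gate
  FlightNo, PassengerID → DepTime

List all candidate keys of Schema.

{DepTime, PassengerID}, {FlightNo, PassengerID}, {Gate}

{Gate}⁺ = {Aircraft, DepTime, FlightNo, Gate, PassengerID} — all of the relation — so {Gate} is a candidate key.
{DepTime, PassengerID}⁺ = {Aircraft, DepTime, FlightNo, Gate, PassengerID} — all of the relation — so {DepTime, PassengerID} is a candidate key.
{FlightNo, PassengerID}⁺ = {Aircraft, DepTime, FlightNo, Gate, PassengerID} — all of the relation — so {FlightNo, PassengerID} is a candidate key.
Any other superkey properly contains one of these, so there are no further candidate keys.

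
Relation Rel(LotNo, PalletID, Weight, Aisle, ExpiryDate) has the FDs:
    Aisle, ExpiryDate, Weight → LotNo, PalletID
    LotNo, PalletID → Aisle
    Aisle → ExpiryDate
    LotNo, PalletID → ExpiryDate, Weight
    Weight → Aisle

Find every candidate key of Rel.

{Weight}⁺ = {Aisle, ExpiryDate, LotNo, PalletID, Weight}, which is every attribute, so {Weight} is a candidate key.
{LotNo, PalletID}⁺ = {Aisle, ExpiryDate, LotNo, PalletID, Weight}, which is every attribute, so {LotNo, PalletID} is a candidate key.
No proper subset of any of these is a key, and no other minimal superkey exists.

{LotNo, PalletID}, {Weight}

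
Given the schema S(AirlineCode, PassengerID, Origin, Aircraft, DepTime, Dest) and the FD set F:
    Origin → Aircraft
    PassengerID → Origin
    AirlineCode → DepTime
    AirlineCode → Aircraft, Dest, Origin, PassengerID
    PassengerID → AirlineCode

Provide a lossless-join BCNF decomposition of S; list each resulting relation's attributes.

{Aircraft, Origin}; {AirlineCode, DepTime, Dest, Origin, PassengerID}

Candidate keys of the original relation: {AirlineCode}, {PassengerID}.
In {Aircraft, AirlineCode, DepTime, Dest, Origin, PassengerID}, {Origin} is not a superkey ({Origin}⁺ restricted to this set is {Aircraft, Origin}), so split on Origin → Aircraft into {Aircraft, Origin} and {AirlineCode, DepTime, Dest, Origin, PassengerID}.
{Aircraft, Origin} has no BCNF violation.
{AirlineCode, DepTime, Dest, Origin, PassengerID} has no BCNF violation.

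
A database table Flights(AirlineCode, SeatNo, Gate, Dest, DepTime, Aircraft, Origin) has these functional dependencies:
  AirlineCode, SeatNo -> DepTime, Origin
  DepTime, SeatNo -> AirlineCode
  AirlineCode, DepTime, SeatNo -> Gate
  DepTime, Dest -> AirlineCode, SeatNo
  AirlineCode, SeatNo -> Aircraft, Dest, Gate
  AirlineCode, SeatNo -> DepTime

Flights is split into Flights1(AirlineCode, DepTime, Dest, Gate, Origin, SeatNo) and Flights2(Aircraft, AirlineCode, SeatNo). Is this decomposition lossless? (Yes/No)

Yes

Common attributes: {AirlineCode, SeatNo}; their closure is {Aircraft, AirlineCode, DepTime, Dest, Gate, Origin, SeatNo}.
Since Flights1 ⊆ {Aircraft, AirlineCode, DepTime, Dest, Gate, Origin, SeatNo}, the intersection is a superkey of Flights1; the decomposition is lossless.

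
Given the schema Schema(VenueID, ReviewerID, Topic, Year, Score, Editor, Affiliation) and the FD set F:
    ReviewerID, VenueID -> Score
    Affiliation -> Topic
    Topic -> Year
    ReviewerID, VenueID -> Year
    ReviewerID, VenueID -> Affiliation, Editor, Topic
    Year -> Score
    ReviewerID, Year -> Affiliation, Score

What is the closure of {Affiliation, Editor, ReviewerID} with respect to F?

{Affiliation, Editor, ReviewerID, Score, Topic, Year}

Start with {Affiliation, Editor, ReviewerID}.
Affiliation -> Topic applies; add {Topic} → now {Affiliation, Editor, ReviewerID, Topic}.
Topic -> Year applies; add {Year} → now {Affiliation, Editor, ReviewerID, Topic, Year}.
Year -> Score applies; add {Score} → now {Affiliation, Editor, ReviewerID, Score, Topic, Year}.
No further FD applies.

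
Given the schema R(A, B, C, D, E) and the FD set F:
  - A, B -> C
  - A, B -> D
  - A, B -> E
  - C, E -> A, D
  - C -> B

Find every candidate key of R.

Closure of {A, B} is {A, B, C, D, E}, the whole schema; {A, B} is a candidate key.
Closure of {A, C} is {A, B, C, D, E}, the whole schema; {A, C} is a candidate key.
Closure of {C, E} is {A, B, C, D, E}, the whole schema; {C, E} is a candidate key.
Any other superkey properly contains one of these, so there are no further candidate keys.

{A, B}, {A, C}, {C, E}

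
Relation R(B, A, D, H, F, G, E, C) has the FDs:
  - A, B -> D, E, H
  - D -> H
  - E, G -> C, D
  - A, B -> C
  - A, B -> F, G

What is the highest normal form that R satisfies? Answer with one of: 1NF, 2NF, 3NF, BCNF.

Candidate key: {A, B}. Prime attributes: {A, B}.
For D -> H we have {D}⁺ = {D, H}; {D} is not a superkey, so BCNF fails.
D -> H determines the non-prime attribute {H} from a non-superkey — 3NF is violated.
No non-prime attribute depends on a proper subset of any candidate key, so 2NF holds.

2NF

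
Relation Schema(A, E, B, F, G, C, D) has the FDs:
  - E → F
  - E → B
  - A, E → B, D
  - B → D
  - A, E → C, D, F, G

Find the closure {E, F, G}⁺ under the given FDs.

{B, D, E, F, G}

Start with {E, F, G}.
E → B applies; add {B} → now {B, E, F, G}.
B → D applies; add {D} → now {B, D, E, F, G}.
No further FD applies.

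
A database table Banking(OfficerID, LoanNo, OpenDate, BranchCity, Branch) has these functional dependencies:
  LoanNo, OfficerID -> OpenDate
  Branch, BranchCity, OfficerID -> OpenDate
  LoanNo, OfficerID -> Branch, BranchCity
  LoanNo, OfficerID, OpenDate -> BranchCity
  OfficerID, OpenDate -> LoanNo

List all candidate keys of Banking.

{Branch, BranchCity, OfficerID}, {LoanNo, OfficerID}, {OfficerID, OpenDate}

No FD produces {OfficerID}, so it must be in every candidate key.
{LoanNo, OfficerID}⁺ = {Branch, BranchCity, LoanNo, OfficerID, OpenDate} — all of the relation — so {LoanNo, OfficerID} is a candidate key.
{OfficerID, OpenDate}⁺ = {Branch, BranchCity, LoanNo, OfficerID, OpenDate} — all of the relation — so {OfficerID, OpenDate} is a candidate key.
{Branch, BranchCity, OfficerID}⁺ = {Branch, BranchCity, LoanNo, OfficerID, OpenDate} — all of the relation — so {Branch, BranchCity, OfficerID} is a candidate key.
No proper subset of any of these is a key, and no other minimal superkey exists.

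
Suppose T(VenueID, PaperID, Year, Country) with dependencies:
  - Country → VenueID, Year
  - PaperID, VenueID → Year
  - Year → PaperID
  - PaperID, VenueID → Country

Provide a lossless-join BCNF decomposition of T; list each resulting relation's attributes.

{Country, VenueID, Year}; {PaperID, Year}

Candidate keys of the original relation: {Country}, {PaperID, VenueID}, {VenueID, Year}.
{Country, PaperID, VenueID, Year}: {Year} determines {PaperID, Year} here but is not a superkey — split on Year → PaperID, giving {PaperID, Year} and {Country, VenueID, Year}.
{PaperID, Year} is in BCNF.
{Country, VenueID, Year} is in BCNF.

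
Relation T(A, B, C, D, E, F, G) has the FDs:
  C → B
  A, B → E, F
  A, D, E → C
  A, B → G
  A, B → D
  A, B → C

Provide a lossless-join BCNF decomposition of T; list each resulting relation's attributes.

{A, C, D, E, F, G}; {B, C}

Candidate keys of the original relation: {A, B}, {A, C}, {A, D, E}.
In {A, B, C, D, E, F, G}, {C} is not a superkey ({C}⁺ restricted to this set is {B, C}), so split on C → B into {B, C} and {A, C, D, E, F, G}.
{B, C} has no BCNF violation.
{A, C, D, E, F, G} has no BCNF violation.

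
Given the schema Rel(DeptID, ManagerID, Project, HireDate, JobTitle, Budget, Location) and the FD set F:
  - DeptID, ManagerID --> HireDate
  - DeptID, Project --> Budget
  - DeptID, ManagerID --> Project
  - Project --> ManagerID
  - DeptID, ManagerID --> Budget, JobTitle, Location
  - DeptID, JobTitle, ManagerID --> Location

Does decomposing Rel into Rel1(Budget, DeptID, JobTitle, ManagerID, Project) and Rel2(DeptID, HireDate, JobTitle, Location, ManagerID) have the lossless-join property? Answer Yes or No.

Rel1 ∩ Rel2 = {DeptID, JobTitle, ManagerID}; its closure under F is {Budget, DeptID, HireDate, JobTitle, Location, ManagerID, Project}.
Rel1 is contained in that closure, so Rel1 ∩ Rel2 --> Rel1 holds and the join is lossless.

Yes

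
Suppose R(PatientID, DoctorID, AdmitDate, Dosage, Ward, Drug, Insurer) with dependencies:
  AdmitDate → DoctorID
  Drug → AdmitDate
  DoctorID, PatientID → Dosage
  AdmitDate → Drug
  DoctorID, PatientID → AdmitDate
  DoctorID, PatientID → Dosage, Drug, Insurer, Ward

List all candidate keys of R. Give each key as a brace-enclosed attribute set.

{AdmitDate, PatientID}, {DoctorID, PatientID}, {Drug, PatientID}

Attributes never on any right-hand side: {PatientID} — every candidate key must contain it.
{AdmitDate, PatientID}⁺ = {AdmitDate, DoctorID, Dosage, Drug, Insurer, PatientID, Ward}, which is every attribute, so {AdmitDate, PatientID} is a candidate key.
{DoctorID, PatientID}⁺ = {AdmitDate, DoctorID, Dosage, Drug, Insurer, PatientID, Ward}, which is every attribute, so {DoctorID, PatientID} is a candidate key.
{Drug, PatientID}⁺ = {AdmitDate, DoctorID, Dosage, Drug, Insurer, PatientID, Ward}, which is every attribute, so {Drug, PatientID} is a candidate key.
No proper subset of any of these is a key, and no other minimal superkey exists.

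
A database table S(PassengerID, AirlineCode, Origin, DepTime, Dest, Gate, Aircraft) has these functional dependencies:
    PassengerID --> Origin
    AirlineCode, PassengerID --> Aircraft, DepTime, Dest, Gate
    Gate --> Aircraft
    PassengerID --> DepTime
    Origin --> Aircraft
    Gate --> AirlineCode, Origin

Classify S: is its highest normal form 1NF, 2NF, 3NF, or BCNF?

Candidate keys: {AirlineCode, PassengerID}, {Gate, PassengerID}. Prime attributes: {AirlineCode, Gate, PassengerID}.
For PassengerID --> Origin we have {PassengerID}⁺ = {Aircraft, DepTime, Origin, PassengerID}; {PassengerID} is not a superkey, so BCNF fails.
PassengerID --> Origin has non-prime {Origin} on the right and a non-superkey on the left, so 3NF fails.
Since {PassengerID} ⊂ {AirlineCode, PassengerID} and {PassengerID}⁺ ⊇ {Aircraft, DepTime, Origin} with {Aircraft, DepTime, Origin} non-prime, there is a partial dependency; 2NF fails.

1NF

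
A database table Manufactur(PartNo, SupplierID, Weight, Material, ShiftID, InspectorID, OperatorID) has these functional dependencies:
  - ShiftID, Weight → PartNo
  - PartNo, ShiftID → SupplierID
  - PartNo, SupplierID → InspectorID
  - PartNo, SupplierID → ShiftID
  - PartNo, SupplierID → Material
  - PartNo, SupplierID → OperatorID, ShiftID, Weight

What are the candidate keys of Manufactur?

{PartNo, ShiftID}, {PartNo, SupplierID}, {ShiftID, Weight}

{PartNo, ShiftID}⁺ = {InspectorID, Material, OperatorID, PartNo, ShiftID, SupplierID, Weight} — all of the relation — so {PartNo, ShiftID} is a candidate key.
{PartNo, SupplierID}⁺ = {InspectorID, Material, OperatorID, PartNo, ShiftID, SupplierID, Weight} — all of the relation — so {PartNo, SupplierID} is a candidate key.
{ShiftID, Weight}⁺ = {InspectorID, Material, OperatorID, PartNo, ShiftID, SupplierID, Weight} — all of the relation — so {ShiftID, Weight} is a candidate key.
Any other superkey properly contains one of these, so there are no further candidate keys.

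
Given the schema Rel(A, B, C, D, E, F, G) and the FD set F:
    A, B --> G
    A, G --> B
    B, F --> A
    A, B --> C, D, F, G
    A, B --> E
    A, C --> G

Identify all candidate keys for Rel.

{A, B}, {A, C}, {A, G}, {B, F}

{A, B}⁺ = {A, B, C, D, E, F, G}, which is every attribute, so {A, B} is a candidate key.
{A, C}⁺ = {A, B, C, D, E, F, G}, which is every attribute, so {A, C} is a candidate key.
{A, G}⁺ = {A, B, C, D, E, F, G}, which is every attribute, so {A, G} is a candidate key.
{B, F}⁺ = {A, B, C, D, E, F, G}, which is every attribute, so {B, F} is a candidate key.
No proper subset of any of these is a key, and no other minimal superkey exists.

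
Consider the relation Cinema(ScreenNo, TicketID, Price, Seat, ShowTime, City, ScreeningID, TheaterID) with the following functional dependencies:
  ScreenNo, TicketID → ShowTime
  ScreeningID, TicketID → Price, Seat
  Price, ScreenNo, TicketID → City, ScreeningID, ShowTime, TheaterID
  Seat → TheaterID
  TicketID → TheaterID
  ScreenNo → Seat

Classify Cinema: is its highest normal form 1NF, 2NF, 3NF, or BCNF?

1NF

Candidate keys: {Price, ScreenNo, TicketID}, {ScreenNo, ScreeningID, TicketID}. Prime attributes: {Price, ScreenNo, ScreeningID, TicketID}.
For ScreenNo, TicketID → ShowTime we have {ScreenNo, TicketID}⁺ = {ScreenNo, Seat, ShowTime, TheaterID, TicketID}; {ScreenNo, TicketID} is not a superkey, so BCNF fails.
ScreenNo, TicketID → ShowTime determines the non-prime attribute {ShowTime} from a non-superkey — 3NF is violated.
Since {ScreenNo} ⊂ {Price, ScreenNo, TicketID} and {ScreenNo}⁺ ⊇ {Seat, TheaterID} with {Seat, TheaterID} non-prime, there is a partial dependency; 2NF fails.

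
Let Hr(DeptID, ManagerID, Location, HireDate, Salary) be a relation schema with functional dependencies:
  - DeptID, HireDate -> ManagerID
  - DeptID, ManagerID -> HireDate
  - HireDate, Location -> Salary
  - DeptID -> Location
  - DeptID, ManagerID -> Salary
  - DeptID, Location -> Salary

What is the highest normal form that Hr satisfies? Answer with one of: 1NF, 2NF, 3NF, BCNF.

1NF

Candidate keys: {DeptID, HireDate}, {DeptID, ManagerID}. Prime attributes: {DeptID, HireDate, ManagerID}.
HireDate, Location -> Salary: {HireDate, Location}⁺ = {HireDate, Location, Salary}, which is not all of the attributes, so the left side is not a superkey — BCNF is violated.
HireDate, Location -> Salary has non-prime {Salary} on the right and a non-superkey on the left, so 3NF fails.
{DeptID} is a proper subset of the key {DeptID, HireDate}, and {DeptID}⁺ contains the non-prime attributes {Location, Salary} — a partial dependency, so 2NF is violated.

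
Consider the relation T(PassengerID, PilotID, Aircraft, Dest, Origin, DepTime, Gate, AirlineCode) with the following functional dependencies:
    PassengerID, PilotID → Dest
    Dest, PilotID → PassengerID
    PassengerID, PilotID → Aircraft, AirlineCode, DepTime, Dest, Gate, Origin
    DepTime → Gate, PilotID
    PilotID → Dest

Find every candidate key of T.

{DepTime}, {PilotID}

{DepTime} is a candidate key since {DepTime}⁺ = {Aircraft, AirlineCode, DepTime, Dest, Gate, Origin, PassengerID, PilotID} covers every attribute.
{PilotID} is a candidate key since {PilotID}⁺ = {Aircraft, AirlineCode, DepTime, Dest, Gate, Origin, PassengerID, PilotID} covers every attribute.
These are minimal and exhaustive — every other superkey contains one of them.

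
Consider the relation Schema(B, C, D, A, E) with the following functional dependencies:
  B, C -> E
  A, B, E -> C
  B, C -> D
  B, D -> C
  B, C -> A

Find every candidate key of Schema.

{B} never appears on the right of any FD, so every key must include it.
Closure of {B, C} is {A, B, C, D, E}, the whole schema; {B, C} is a candidate key.
Closure of {B, D} is {A, B, C, D, E}, the whole schema; {B, D} is a candidate key.
Closure of {A, B, E} is {A, B, C, D, E}, the whole schema; {A, B, E} is a candidate key.
No proper subset of any of these is a key, and no other minimal superkey exists.

{A, B, E}, {B, C}, {B, D}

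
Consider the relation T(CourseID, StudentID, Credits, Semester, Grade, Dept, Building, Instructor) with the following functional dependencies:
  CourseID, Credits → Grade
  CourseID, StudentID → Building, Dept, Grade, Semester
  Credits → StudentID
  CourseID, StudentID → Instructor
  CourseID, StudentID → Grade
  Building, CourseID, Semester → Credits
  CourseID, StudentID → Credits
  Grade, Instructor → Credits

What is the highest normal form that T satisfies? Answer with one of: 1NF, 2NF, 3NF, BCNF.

Candidate keys: {Building, CourseID, Semester}, {CourseID, Credits}, {CourseID, Grade, Instructor}, {CourseID, StudentID}. Prime attributes: {Building, CourseID, Credits, Grade, Instructor, Semester, StudentID}.
Credits → StudentID: {Credits}⁺ = {Credits, StudentID}, which is not all of the attributes, so the left side is not a superkey — BCNF is violated.
Since {StudentID} ⊆ prime attributes and every other non-superkey FD also has a prime right side, the schema is in 3NF.

3NF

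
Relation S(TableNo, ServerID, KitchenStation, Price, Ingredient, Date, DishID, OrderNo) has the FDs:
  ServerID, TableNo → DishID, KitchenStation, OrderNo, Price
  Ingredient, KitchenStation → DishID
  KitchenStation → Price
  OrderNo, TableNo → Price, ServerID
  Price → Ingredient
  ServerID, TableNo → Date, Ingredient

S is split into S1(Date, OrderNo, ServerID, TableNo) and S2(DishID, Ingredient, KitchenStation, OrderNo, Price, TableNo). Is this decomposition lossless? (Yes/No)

Common attributes: {OrderNo, TableNo}; their closure is {Date, DishID, Ingredient, KitchenStation, OrderNo, Price, ServerID, TableNo}.
Since S1 ⊆ {Date, DishID, Ingredient, KitchenStation, OrderNo, Price, ServerID, TableNo}, the intersection is a superkey of S1; the decomposition is lossless.

Yes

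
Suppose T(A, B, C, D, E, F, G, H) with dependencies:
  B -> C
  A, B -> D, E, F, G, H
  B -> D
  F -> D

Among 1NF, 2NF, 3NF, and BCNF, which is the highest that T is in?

Candidate key: {A, B}. Prime attributes: {A, B}.
B -> C breaks BCNF: {B}⁺ = {B, C, D}, so {B} is not a superkey.
B -> C determines the non-prime attribute {C} from a non-superkey — 3NF is violated.
Since {B} ⊂ {A, B} and {B}⁺ ⊇ {C, D} with {C, D} non-prime, there is a partial dependency; 2NF fails.

1NF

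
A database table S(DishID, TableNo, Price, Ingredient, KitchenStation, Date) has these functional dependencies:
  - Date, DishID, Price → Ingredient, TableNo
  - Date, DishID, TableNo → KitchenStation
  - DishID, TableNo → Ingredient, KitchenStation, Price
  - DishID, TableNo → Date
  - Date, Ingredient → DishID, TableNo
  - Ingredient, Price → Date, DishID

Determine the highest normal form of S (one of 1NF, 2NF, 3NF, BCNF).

BCNF

Candidate keys: {Date, DishID, Price}, {Date, Ingredient}, {DishID, TableNo}, {Ingredient, Price}. Prime attributes: {Date, DishID, Ingredient, Price, TableNo}.
Each dependency's left side is a superkey — BCNF holds.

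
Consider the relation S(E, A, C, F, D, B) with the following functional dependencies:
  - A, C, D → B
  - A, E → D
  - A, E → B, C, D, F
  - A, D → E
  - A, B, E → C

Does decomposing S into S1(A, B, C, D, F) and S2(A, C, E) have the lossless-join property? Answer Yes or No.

S1 ∩ S2 = {A, C}; its closure under F is {A, C}.
Neither S1 nor S2 is contained in that closure, so the decomposition is lossy.

No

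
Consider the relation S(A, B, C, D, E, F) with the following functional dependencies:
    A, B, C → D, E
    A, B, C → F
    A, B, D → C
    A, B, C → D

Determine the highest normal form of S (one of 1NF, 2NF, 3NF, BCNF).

BCNF

Candidate keys: {A, B, C}, {A, B, D}. Prime attributes: {A, B, C, D}.
Each dependency's left side is a superkey — BCNF holds.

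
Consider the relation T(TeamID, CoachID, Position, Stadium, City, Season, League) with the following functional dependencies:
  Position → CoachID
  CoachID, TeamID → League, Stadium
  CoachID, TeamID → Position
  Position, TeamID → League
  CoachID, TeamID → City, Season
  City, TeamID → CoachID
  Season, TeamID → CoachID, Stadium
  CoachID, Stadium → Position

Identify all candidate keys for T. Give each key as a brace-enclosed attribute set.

{City, TeamID}, {CoachID, TeamID}, {Position, TeamID}, {Season, TeamID}

{TeamID} never appears on the right of any FD, so every key must include it.
Closure of {City, TeamID} is {City, CoachID, League, Position, Season, Stadium, TeamID}, the whole schema; {City, TeamID} is a candidate key.
Closure of {CoachID, TeamID} is {City, CoachID, League, Position, Season, Stadium, TeamID}, the whole schema; {CoachID, TeamID} is a candidate key.
Closure of {Position, TeamID} is {City, CoachID, League, Position, Season, Stadium, TeamID}, the whole schema; {Position, TeamID} is a candidate key.
Closure of {Season, TeamID} is {City, CoachID, League, Position, Season, Stadium, TeamID}, the whole schema; {Season, TeamID} is a candidate key.
These are minimal and exhaustive — every other superkey contains one of them.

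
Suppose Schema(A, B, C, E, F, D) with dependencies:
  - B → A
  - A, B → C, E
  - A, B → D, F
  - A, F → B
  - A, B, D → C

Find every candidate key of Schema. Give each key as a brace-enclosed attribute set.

{B} is a candidate key since {B}⁺ = {A, B, C, D, E, F} covers every attribute.
{A, F} is a candidate key since {A, F}⁺ = {A, B, C, D, E, F} covers every attribute.
No proper subset of any of these is a key, and no other minimal superkey exists.

{A, F}, {B}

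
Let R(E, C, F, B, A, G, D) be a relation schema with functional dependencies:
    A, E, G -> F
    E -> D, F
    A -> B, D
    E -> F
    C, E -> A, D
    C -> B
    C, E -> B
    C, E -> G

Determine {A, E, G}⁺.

Start with {A, E, G}.
A, E, G -> F applies; add {F} → now {A, E, F, G}.
E -> D, F applies; add {D} → now {A, D, E, F, G}.
A -> B, D applies; add {B} → now {A, B, D, E, F, G}.
No further FD applies.

{A, B, D, E, F, G}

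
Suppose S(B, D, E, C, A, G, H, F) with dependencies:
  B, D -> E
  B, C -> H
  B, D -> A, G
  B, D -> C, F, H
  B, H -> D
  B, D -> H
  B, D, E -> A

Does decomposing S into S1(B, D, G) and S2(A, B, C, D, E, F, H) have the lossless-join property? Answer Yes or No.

Yes

S1 ∩ S2 = {B, D}; its closure under F is {A, B, C, D, E, F, G, H}.
Since S1 ⊆ {A, B, C, D, E, F, G, H}, the intersection is a superkey of S1; the decomposition is lossless.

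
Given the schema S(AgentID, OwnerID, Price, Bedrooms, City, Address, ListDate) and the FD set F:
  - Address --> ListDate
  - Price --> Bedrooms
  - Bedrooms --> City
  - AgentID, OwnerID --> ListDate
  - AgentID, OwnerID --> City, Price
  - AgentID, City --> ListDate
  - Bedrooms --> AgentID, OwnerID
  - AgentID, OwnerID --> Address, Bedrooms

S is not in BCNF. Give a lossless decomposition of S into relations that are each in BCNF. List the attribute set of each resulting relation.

{Address, AgentID, Bedrooms, City, OwnerID, Price}; {Address, ListDate}

Candidate keys of the original relation: {AgentID, OwnerID}, {Bedrooms}, {Price}.
In {Address, AgentID, Bedrooms, City, ListDate, OwnerID, Price}, {Address} is not a superkey ({Address}⁺ restricted to this set is {Address, ListDate}), so split on Address --> ListDate into {Address, ListDate} and {Address, AgentID, Bedrooms, City, OwnerID, Price}.
{Address, ListDate} is in BCNF.
{Address, AgentID, Bedrooms, City, OwnerID, Price} is in BCNF.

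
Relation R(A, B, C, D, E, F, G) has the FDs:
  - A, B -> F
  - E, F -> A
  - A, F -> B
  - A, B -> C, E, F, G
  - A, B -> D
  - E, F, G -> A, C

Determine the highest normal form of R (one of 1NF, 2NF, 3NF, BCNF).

Candidate keys: {A, B}, {A, F}, {E, F}. Prime attributes: {A, B, E, F}.
Every FD has a superkey on the left, so the relation is in BCNF.

BCNF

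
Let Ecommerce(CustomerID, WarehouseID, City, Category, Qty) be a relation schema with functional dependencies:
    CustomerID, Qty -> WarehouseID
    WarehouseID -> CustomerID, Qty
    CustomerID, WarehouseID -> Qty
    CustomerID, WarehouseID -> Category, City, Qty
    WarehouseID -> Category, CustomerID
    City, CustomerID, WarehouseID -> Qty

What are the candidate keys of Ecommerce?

{WarehouseID}⁺ = {Category, City, CustomerID, Qty, WarehouseID} — all of the relation — so {WarehouseID} is a candidate key.
{CustomerID, Qty}⁺ = {Category, City, CustomerID, Qty, WarehouseID} — all of the relation — so {CustomerID, Qty} is a candidate key.
No proper subset of any of these is a key, and no other minimal superkey exists.

{CustomerID, Qty}, {WarehouseID}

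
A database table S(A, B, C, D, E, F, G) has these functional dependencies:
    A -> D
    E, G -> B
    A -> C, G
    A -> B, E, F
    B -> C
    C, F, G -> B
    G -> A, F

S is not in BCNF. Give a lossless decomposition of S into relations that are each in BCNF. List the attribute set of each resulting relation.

{A, B, D, E, F, G}; {B, C}

Candidate keys of the original relation: {A}, {G}.
{A, B, C, D, E, F, G}: {B} determines {B, C} here but is not a superkey — split on B -> C, giving {B, C} and {A, B, D, E, F, G}.
{B, C} has no BCNF violation.
{A, B, D, E, F, G} has no BCNF violation.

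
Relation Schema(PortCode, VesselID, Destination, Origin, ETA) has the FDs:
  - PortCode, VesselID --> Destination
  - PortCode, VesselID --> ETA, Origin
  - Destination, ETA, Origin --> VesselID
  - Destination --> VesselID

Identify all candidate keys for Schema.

{PortCode} never appears on the right of any FD, so every key must include it.
{Destination, PortCode}⁺ = {Destination, ETA, Origin, PortCode, VesselID}, which is every attribute, so {Destination, PortCode} is a candidate key.
{PortCode, VesselID}⁺ = {Destination, ETA, Origin, PortCode, VesselID}, which is every attribute, so {PortCode, VesselID} is a candidate key.
Any other superkey properly contains one of these, so there are no further candidate keys.

{Destination, PortCode}, {PortCode, VesselID}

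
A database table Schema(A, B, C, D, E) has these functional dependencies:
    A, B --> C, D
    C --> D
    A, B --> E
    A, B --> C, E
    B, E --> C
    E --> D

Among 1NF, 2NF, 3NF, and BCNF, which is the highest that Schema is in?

2NF

Candidate key: {A, B}. Prime attributes: {A, B}.
C --> D: {C}⁺ = {C, D}, which is not all of the attributes, so the left side is not a superkey — BCNF is violated.
C --> D has non-prime {D} on the right and a non-superkey on the left, so 3NF fails.
No proper subset of a key has a non-prime attribute in its closure, so there is no partial dependency; 2NF holds.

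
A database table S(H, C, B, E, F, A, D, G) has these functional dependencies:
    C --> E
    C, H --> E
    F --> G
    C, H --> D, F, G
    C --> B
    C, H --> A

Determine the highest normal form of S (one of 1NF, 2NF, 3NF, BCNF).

1NF

Candidate key: {C, H}. Prime attributes: {C, H}.
C --> E breaks BCNF: {C}⁺ = {B, C, E}, so {C} is not a superkey.
Because {E} is non-prime and the left side of C --> E is not a superkey, the relation is not in 3NF.
{C} is a proper subset of the key {C, H}, and {C}⁺ contains the non-prime attributes {B, E} — a partial dependency, so 2NF is violated.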